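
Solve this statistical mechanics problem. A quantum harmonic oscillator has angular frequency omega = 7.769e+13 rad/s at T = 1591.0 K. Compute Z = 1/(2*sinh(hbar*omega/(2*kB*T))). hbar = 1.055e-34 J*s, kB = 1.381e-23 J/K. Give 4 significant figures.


Step 1: Compute x = hbar*omega/(kB*T) = 1.055e-34*7.769e+13/(1.381e-23*1591.0) = 0.373
Step 2: x/2 = 0.1865
Step 3: sinh(x/2) = 0.1876
Step 4: Z = 1/(2*0.1876) = 2.665

2.665


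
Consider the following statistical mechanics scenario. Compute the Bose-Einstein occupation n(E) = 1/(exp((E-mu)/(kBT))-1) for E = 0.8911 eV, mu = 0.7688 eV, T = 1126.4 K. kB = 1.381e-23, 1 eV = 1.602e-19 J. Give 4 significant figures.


Step 1: (E - mu) = 0.1223 eV
Step 2: x = (E-mu)*eV/(kB*T) = 0.1223*1.602e-19/(1.381e-23*1126.4) = 1.26
Step 3: exp(x) = 3.524
Step 4: n = 1/(exp(x)-1) = 0.3962

0.3962


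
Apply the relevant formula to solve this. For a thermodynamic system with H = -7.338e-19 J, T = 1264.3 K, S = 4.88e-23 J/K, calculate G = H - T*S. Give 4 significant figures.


Step 1: T*S = 1264.3 * 4.88e-23 = 6.17e-20 J
Step 2: G = H - T*S = -7.338e-19 - 6.17e-20
Step 3: G = -7.955e-19 J

-7.955e-19


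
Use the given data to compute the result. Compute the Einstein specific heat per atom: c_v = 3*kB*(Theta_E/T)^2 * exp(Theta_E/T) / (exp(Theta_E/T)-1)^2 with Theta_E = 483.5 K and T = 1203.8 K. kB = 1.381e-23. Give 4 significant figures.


Step 1: x = Theta_E/T = 483.5/1203.8 = 0.4016
Step 2: x^2 = 0.1613
Step 3: exp(x) = 1.494
Step 4: c_v = 3*1.381e-23*0.1613*1.494/(1.494-1)^2 = 4.088e-23

4.088e-23


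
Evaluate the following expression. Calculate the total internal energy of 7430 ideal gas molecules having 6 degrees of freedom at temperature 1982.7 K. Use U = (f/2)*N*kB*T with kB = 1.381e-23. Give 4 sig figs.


Step 1: f/2 = 6/2 = 3.0
Step 2: N*kB*T = 7430*1.381e-23*1982.7 = 2.034e-16
Step 3: U = 3.0 * 2.034e-16 = 6.103e-16 J

6.103e-16


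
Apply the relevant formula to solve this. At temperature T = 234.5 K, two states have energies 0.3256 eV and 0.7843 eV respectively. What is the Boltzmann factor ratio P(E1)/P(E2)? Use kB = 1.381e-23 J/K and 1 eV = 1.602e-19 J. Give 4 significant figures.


Step 1: Compute energy difference dE = E1 - E2 = 0.3256 - 0.7843 = -0.4587 eV
Step 2: Convert to Joules: dE_J = -0.4587 * 1.602e-19 = -7.348e-20 J
Step 3: Compute exponent = -dE_J / (kB * T) = -(-7.348e-20) / (1.381e-23 * 234.5) = 22.69
Step 4: P(E1)/P(E2) = exp(22.69) = 7.155e+09

7.155e+09


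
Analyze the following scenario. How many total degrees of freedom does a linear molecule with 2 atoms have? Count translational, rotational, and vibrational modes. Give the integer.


Step 1: Translational DOF = 3
Step 2: Rotational DOF (linear) = 2
Step 3: Vibrational DOF = 3*2 - 5 = 1
Step 4: Total = 3 + 2 + 1 = 6

6


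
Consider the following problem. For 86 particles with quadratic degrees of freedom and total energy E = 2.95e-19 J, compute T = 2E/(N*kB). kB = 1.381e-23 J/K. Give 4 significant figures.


Step 1: Numerator = 2*E = 2*2.95e-19 = 5.9e-19 J
Step 2: Denominator = N*kB = 86*1.381e-23 = 1.188e-21
Step 3: T = 5.9e-19 / 1.188e-21 = 496.8 K

496.8


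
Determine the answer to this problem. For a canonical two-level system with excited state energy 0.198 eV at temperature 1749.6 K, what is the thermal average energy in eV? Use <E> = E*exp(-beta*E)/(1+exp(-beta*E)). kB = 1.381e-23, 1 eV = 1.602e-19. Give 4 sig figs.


Step 1: beta*E = 0.198*1.602e-19/(1.381e-23*1749.6) = 1.313
Step 2: exp(-beta*E) = 0.2691
Step 3: <E> = 0.198*0.2691/(1+0.2691) = 0.04198 eV

0.04198


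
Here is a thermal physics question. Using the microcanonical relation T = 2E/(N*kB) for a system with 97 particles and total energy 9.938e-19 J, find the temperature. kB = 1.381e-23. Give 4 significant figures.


Step 1: Numerator = 2*E = 2*9.938e-19 = 1.988e-18 J
Step 2: Denominator = N*kB = 97*1.381e-23 = 1.34e-21
Step 3: T = 1.988e-18 / 1.34e-21 = 1484 K

1484


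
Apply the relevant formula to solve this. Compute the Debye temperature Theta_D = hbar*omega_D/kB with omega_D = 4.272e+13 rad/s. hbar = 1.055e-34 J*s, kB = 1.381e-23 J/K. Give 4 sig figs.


Step 1: hbar*omega_D = 1.055e-34 * 4.272e+13 = 4.507e-21 J
Step 2: Theta_D = 4.507e-21 / 1.381e-23
Step 3: Theta_D = 326.4 K

326.4


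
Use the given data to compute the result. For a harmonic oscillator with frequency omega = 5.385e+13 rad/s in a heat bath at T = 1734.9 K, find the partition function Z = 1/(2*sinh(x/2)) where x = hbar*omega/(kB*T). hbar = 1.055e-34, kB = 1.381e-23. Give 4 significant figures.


Step 1: Compute x = hbar*omega/(kB*T) = 1.055e-34*5.385e+13/(1.381e-23*1734.9) = 0.2371
Step 2: x/2 = 0.1186
Step 3: sinh(x/2) = 0.1188
Step 4: Z = 1/(2*0.1188) = 4.207

4.207


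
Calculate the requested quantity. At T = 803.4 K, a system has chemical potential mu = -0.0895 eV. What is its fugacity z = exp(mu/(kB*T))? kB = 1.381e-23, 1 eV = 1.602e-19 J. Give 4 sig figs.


Step 1: Convert mu to Joules: -0.0895*1.602e-19 = -1.434e-20 J
Step 2: kB*T = 1.381e-23*803.4 = 1.109e-20 J
Step 3: mu/(kB*T) = -1.292
Step 4: z = exp(-1.292) = 0.2746

0.2746


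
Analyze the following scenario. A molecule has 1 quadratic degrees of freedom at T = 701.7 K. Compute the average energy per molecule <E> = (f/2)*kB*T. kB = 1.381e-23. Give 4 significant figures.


Step 1: f/2 = 1/2 = 0.5
Step 2: kB*T = 1.381e-23 * 701.7 = 9.69e-21
Step 3: <E> = 0.5 * 9.69e-21 = 4.845e-21 J

4.845e-21


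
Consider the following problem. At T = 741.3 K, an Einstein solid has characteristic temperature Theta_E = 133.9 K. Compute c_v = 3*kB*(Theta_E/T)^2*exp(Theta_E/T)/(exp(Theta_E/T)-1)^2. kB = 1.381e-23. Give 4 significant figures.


Step 1: x = Theta_E/T = 133.9/741.3 = 0.1806
Step 2: x^2 = 0.03263
Step 3: exp(x) = 1.198
Step 4: c_v = 3*1.381e-23*0.03263*1.198/(1.198-1)^2 = 4.132e-23

4.132e-23


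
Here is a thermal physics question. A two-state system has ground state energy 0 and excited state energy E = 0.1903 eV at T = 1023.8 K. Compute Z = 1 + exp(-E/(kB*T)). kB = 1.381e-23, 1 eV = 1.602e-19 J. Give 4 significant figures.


Step 1: Compute beta*E = E*eV/(kB*T) = 0.1903*1.602e-19/(1.381e-23*1023.8) = 2.156
Step 2: exp(-beta*E) = exp(-2.156) = 0.1158
Step 3: Z = 1 + 0.1158 = 1.116

1.116


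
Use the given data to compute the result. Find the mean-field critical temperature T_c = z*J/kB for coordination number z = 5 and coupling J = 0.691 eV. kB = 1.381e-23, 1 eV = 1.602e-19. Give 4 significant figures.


Step 1: z*J = 5*0.691 = 3.455 eV
Step 2: Convert to Joules: 3.455*1.602e-19 = 5.535e-19 J
Step 3: T_c = 5.535e-19 / 1.381e-23 = 4.008e+04 K

4.008e+04


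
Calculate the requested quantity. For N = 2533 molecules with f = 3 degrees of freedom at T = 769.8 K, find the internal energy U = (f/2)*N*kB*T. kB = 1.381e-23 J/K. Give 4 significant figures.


Step 1: f/2 = 3/2 = 1.5
Step 2: N*kB*T = 2533*1.381e-23*769.8 = 2.693e-17
Step 3: U = 1.5 * 2.693e-17 = 4.039e-17 J

4.039e-17


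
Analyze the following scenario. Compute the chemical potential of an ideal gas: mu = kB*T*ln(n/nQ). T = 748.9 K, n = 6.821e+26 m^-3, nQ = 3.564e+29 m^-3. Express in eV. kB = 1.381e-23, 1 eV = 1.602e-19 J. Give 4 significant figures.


Step 1: n/nQ = 6.821e+26/3.564e+29 = 0.001914
Step 2: ln(n/nQ) = -6.259
Step 3: mu = kB*T*ln(n/nQ) = 1.034e-20*-6.259 = -6.473e-20 J
Step 4: Convert to eV: -6.473e-20/1.602e-19 = -0.404 eV

-0.404


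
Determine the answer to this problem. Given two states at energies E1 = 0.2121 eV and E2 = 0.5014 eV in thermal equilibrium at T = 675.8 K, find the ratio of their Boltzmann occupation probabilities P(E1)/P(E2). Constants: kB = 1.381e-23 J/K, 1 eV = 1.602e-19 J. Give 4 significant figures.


Step 1: Compute energy difference dE = E1 - E2 = 0.2121 - 0.5014 = -0.2893 eV
Step 2: Convert to Joules: dE_J = -0.2893 * 1.602e-19 = -4.635e-20 J
Step 3: Compute exponent = -dE_J / (kB * T) = -(-4.635e-20) / (1.381e-23 * 675.8) = 4.966
Step 4: P(E1)/P(E2) = exp(4.966) = 143.4

143.4


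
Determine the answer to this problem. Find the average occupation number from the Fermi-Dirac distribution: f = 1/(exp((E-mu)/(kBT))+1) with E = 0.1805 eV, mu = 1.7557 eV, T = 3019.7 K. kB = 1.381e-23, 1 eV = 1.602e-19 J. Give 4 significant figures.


Step 1: (E - mu) = 0.1805 - 1.7557 = -1.575 eV
Step 2: Convert: (E-mu)*eV = -2.523e-19 J
Step 3: x = (E-mu)*eV/(kB*T) = -6.051
Step 4: f = 1/(exp(-6.051)+1) = 0.9977

0.9977


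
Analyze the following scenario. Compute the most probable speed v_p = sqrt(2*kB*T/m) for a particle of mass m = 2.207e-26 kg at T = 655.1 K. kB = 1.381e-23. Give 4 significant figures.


Step 1: Numerator = 2*kB*T = 2*1.381e-23*655.1 = 1.809e-20
Step 2: Ratio = 1.809e-20 / 2.207e-26 = 8.198e+05
Step 3: v_p = sqrt(8.198e+05) = 905.4 m/s

905.4


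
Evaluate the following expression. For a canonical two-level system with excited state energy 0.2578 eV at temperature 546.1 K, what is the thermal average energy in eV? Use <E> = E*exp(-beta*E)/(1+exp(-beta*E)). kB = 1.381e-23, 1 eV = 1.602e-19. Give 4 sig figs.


Step 1: beta*E = 0.2578*1.602e-19/(1.381e-23*546.1) = 5.476
Step 2: exp(-beta*E) = 0.004185
Step 3: <E> = 0.2578*0.004185/(1+0.004185) = 0.001074 eV

0.001074


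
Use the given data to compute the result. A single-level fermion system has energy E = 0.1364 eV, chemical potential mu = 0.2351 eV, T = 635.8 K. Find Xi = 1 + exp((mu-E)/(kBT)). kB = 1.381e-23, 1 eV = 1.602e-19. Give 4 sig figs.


Step 1: (mu - E) = 0.2351 - 0.1364 = 0.0987 eV
Step 2: x = (mu-E)*eV/(kB*T) = 0.0987*1.602e-19/(1.381e-23*635.8) = 1.801
Step 3: exp(x) = 6.054
Step 4: Xi = 1 + 6.054 = 7.054

7.054


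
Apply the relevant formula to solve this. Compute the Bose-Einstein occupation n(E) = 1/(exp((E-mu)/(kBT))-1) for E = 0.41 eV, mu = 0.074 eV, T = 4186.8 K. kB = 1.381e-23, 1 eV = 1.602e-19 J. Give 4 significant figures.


Step 1: (E - mu) = 0.336 eV
Step 2: x = (E-mu)*eV/(kB*T) = 0.336*1.602e-19/(1.381e-23*4186.8) = 0.9309
Step 3: exp(x) = 2.537
Step 4: n = 1/(exp(x)-1) = 0.6507

0.6507


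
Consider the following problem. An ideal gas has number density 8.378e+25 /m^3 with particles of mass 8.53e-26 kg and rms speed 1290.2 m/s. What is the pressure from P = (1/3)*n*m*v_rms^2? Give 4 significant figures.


Step 1: v_rms^2 = 1290.2^2 = 1.665e+06
Step 2: n*m = 8.378e+25*8.53e-26 = 7.146
Step 3: P = (1/3)*7.146*1.665e+06 = 3.965e+06 Pa

3.965e+06


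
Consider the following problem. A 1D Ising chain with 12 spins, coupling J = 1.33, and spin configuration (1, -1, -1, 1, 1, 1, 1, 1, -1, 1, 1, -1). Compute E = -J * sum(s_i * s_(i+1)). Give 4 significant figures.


Step 1: Nearest-neighbor products: -1, 1, -1, 1, 1, 1, 1, -1, -1, 1, -1
Step 2: Sum of products = 1
Step 3: E = -1.33 * 1 = -1.33

-1.33


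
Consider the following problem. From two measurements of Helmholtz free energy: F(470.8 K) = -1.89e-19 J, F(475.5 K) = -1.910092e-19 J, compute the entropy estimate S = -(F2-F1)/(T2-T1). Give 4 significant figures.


Step 1: dF = F2 - F1 = -1.910092e-19 - (-1.89e-19) = -2.0092e-21 J
Step 2: dT = T2 - T1 = 475.5 - 470.8 = 4.7 K
Step 3: S = -dF/dT = -(-2.0092e-21)/4.7 = 4.275e-22 J/K

4.275e-22


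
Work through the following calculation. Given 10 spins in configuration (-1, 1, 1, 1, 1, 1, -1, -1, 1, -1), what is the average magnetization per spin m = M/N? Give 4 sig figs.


Step 1: Count up spins (+1): 6, down spins (-1): 4
Step 2: Total magnetization M = 6 - 4 = 2
Step 3: m = M/N = 2/10 = 0.2

0.2


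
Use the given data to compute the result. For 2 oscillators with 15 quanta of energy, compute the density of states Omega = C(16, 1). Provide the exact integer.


Step 1: Use binomial coefficient C(16, 1)
Step 2: Numerator = 16! / 15!
Step 3: Denominator = 1!
Step 4: Omega = 16

16


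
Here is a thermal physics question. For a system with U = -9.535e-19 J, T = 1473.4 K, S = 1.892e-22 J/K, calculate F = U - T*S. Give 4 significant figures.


Step 1: T*S = 1473.4 * 1.892e-22 = 2.788e-19 J
Step 2: F = U - T*S = -9.535e-19 - 2.788e-19
Step 3: F = -1.232e-18 J

-1.232e-18


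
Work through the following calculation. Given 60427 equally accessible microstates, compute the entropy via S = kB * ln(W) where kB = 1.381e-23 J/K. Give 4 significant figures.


Step 1: ln(W) = ln(60427) = 11.01
Step 2: S = kB * ln(W) = 1.381e-23 * 11.01
Step 3: S = 1.52e-22 J/K

1.52e-22


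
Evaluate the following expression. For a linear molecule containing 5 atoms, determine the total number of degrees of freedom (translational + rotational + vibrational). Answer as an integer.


Step 1: Translational DOF = 3
Step 2: Rotational DOF (linear) = 2
Step 3: Vibrational DOF = 3*5 - 5 = 10
Step 4: Total = 3 + 2 + 10 = 15

15


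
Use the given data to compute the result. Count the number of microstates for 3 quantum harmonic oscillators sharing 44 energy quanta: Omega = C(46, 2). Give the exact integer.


Step 1: Use binomial coefficient C(46, 2)
Step 2: Numerator = 46! / 44!
Step 3: Denominator = 2!
Step 4: Omega = 1035

1035


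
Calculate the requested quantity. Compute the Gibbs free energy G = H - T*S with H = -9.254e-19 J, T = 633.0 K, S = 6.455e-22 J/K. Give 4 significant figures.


Step 1: T*S = 633.0 * 6.455e-22 = 4.086e-19 J
Step 2: G = H - T*S = -9.254e-19 - 4.086e-19
Step 3: G = -1.334e-18 J

-1.334e-18


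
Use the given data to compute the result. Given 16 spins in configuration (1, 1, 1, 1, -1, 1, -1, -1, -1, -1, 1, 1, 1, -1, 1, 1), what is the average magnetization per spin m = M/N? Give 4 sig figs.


Step 1: Count up spins (+1): 10, down spins (-1): 6
Step 2: Total magnetization M = 10 - 6 = 4
Step 3: m = M/N = 4/16 = 0.25

0.25


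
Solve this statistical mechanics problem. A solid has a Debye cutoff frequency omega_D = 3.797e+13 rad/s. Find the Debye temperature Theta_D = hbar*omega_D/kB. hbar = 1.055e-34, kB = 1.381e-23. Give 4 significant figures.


Step 1: hbar*omega_D = 1.055e-34 * 3.797e+13 = 4.006e-21 J
Step 2: Theta_D = 4.006e-21 / 1.381e-23
Step 3: Theta_D = 290.1 K

290.1


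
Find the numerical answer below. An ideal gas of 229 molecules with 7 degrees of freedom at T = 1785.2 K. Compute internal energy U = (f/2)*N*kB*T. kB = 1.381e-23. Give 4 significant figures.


Step 1: f/2 = 7/2 = 3.5
Step 2: N*kB*T = 229*1.381e-23*1785.2 = 5.646e-18
Step 3: U = 3.5 * 5.646e-18 = 1.976e-17 J

1.976e-17


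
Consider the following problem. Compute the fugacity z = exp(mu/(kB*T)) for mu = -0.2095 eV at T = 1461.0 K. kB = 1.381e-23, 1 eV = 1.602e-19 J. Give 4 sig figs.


Step 1: Convert mu to Joules: -0.2095*1.602e-19 = -3.356e-20 J
Step 2: kB*T = 1.381e-23*1461.0 = 2.018e-20 J
Step 3: mu/(kB*T) = -1.663
Step 4: z = exp(-1.663) = 0.1895

0.1895


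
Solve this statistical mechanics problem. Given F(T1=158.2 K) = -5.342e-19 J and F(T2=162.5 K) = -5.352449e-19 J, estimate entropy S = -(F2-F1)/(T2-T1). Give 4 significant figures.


Step 1: dF = F2 - F1 = -5.352449e-19 - (-5.342e-19) = -1.0449e-21 J
Step 2: dT = T2 - T1 = 162.5 - 158.2 = 4.3 K
Step 3: S = -dF/dT = -(-1.0449e-21)/4.3 = 2.43e-22 J/K

2.43e-22


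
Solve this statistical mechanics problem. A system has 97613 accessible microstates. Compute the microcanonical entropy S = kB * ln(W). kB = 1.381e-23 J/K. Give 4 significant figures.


Step 1: ln(W) = ln(97613) = 11.49
Step 2: S = kB * ln(W) = 1.381e-23 * 11.49
Step 3: S = 1.587e-22 J/K

1.587e-22


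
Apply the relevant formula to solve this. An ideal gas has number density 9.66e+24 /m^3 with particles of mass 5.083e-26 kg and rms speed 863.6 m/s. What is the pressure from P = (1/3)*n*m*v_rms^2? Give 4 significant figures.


Step 1: v_rms^2 = 863.6^2 = 7.458e+05
Step 2: n*m = 9.66e+24*5.083e-26 = 0.491
Step 3: P = (1/3)*0.491*7.458e+05 = 1.221e+05 Pa

1.221e+05


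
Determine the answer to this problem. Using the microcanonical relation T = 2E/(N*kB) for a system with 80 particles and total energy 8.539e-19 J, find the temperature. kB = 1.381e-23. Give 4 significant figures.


Step 1: Numerator = 2*E = 2*8.539e-19 = 1.708e-18 J
Step 2: Denominator = N*kB = 80*1.381e-23 = 1.105e-21
Step 3: T = 1.708e-18 / 1.105e-21 = 1546 K

1546


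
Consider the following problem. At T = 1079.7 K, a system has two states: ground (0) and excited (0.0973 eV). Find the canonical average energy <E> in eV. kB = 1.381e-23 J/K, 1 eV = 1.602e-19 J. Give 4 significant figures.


Step 1: beta*E = 0.0973*1.602e-19/(1.381e-23*1079.7) = 1.045
Step 2: exp(-beta*E) = 0.3516
Step 3: <E> = 0.0973*0.3516/(1+0.3516) = 0.02531 eV

0.02531


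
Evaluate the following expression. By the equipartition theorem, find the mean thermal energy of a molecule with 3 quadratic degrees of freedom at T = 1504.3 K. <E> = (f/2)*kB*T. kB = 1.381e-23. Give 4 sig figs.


Step 1: f/2 = 3/2 = 1.5
Step 2: kB*T = 1.381e-23 * 1504.3 = 2.077e-20
Step 3: <E> = 1.5 * 2.077e-20 = 3.116e-20 J

3.116e-20


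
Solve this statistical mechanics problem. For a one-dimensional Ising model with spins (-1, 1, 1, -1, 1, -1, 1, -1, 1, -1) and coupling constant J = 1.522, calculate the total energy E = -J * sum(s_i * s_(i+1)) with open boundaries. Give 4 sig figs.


Step 1: Nearest-neighbor products: -1, 1, -1, -1, -1, -1, -1, -1, -1
Step 2: Sum of products = -7
Step 3: E = -1.522 * -7 = 10.65

10.65


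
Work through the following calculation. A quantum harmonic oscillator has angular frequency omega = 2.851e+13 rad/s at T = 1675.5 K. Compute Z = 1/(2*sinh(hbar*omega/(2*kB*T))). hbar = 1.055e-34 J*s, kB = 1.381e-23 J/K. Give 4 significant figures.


Step 1: Compute x = hbar*omega/(kB*T) = 1.055e-34*2.851e+13/(1.381e-23*1675.5) = 0.13
Step 2: x/2 = 0.065
Step 3: sinh(x/2) = 0.06504
Step 4: Z = 1/(2*0.06504) = 7.687

7.687


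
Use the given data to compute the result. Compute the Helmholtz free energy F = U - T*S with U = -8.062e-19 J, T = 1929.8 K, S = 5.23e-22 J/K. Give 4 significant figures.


Step 1: T*S = 1929.8 * 5.23e-22 = 1.009e-18 J
Step 2: F = U - T*S = -8.062e-19 - 1.009e-18
Step 3: F = -1.815e-18 J

-1.815e-18


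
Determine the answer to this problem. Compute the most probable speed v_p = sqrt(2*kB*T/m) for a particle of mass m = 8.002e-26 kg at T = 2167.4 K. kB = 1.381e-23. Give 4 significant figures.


Step 1: Numerator = 2*kB*T = 2*1.381e-23*2167.4 = 5.986e-20
Step 2: Ratio = 5.986e-20 / 8.002e-26 = 7.481e+05
Step 3: v_p = sqrt(7.481e+05) = 864.9 m/s

864.9


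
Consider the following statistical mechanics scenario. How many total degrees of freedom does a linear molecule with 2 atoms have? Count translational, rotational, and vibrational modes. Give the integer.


Step 1: Translational DOF = 3
Step 2: Rotational DOF (linear) = 2
Step 3: Vibrational DOF = 3*2 - 5 = 1
Step 4: Total = 3 + 2 + 1 = 6

6


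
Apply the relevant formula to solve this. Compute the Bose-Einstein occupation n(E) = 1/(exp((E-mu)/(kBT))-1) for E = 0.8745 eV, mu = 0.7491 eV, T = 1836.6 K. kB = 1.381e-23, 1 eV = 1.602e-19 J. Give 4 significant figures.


Step 1: (E - mu) = 0.1254 eV
Step 2: x = (E-mu)*eV/(kB*T) = 0.1254*1.602e-19/(1.381e-23*1836.6) = 0.792
Step 3: exp(x) = 2.208
Step 4: n = 1/(exp(x)-1) = 0.8279

0.8279


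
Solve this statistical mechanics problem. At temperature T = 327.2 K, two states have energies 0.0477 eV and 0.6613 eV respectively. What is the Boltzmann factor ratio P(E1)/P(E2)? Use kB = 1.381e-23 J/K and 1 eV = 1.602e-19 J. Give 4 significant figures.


Step 1: Compute energy difference dE = E1 - E2 = 0.0477 - 0.6613 = -0.6136 eV
Step 2: Convert to Joules: dE_J = -0.6136 * 1.602e-19 = -9.83e-20 J
Step 3: Compute exponent = -dE_J / (kB * T) = -(-9.83e-20) / (1.381e-23 * 327.2) = 21.75
Step 4: P(E1)/P(E2) = exp(21.75) = 2.803e+09

2.803e+09


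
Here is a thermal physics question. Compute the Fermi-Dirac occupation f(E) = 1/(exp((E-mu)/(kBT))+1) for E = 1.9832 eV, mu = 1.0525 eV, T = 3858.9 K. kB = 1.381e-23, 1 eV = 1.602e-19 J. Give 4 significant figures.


Step 1: (E - mu) = 1.9832 - 1.0525 = 0.9307 eV
Step 2: Convert: (E-mu)*eV = 1.491e-19 J
Step 3: x = (E-mu)*eV/(kB*T) = 2.798
Step 4: f = 1/(exp(2.798)+1) = 0.05744

0.05744


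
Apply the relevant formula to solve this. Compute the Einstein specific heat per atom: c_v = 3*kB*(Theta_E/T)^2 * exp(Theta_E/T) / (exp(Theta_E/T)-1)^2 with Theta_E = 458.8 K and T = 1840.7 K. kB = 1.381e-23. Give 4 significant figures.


Step 1: x = Theta_E/T = 458.8/1840.7 = 0.2493
Step 2: x^2 = 0.06213
Step 3: exp(x) = 1.283
Step 4: c_v = 3*1.381e-23*0.06213*1.283/(1.283-1)^2 = 4.122e-23

4.122e-23


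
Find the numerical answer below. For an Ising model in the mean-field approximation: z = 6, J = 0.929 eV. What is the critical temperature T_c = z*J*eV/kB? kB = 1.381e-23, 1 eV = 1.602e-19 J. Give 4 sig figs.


Step 1: z*J = 6*0.929 = 5.574 eV
Step 2: Convert to Joules: 5.574*1.602e-19 = 8.93e-19 J
Step 3: T_c = 8.93e-19 / 1.381e-23 = 6.466e+04 K

6.466e+04


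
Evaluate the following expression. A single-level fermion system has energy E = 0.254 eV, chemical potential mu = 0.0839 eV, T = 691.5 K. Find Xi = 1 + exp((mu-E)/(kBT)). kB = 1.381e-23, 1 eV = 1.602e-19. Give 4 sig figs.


Step 1: (mu - E) = 0.0839 - 0.254 = -0.1701 eV
Step 2: x = (mu-E)*eV/(kB*T) = -0.1701*1.602e-19/(1.381e-23*691.5) = -2.854
Step 3: exp(x) = 0.05764
Step 4: Xi = 1 + 0.05764 = 1.058

1.058


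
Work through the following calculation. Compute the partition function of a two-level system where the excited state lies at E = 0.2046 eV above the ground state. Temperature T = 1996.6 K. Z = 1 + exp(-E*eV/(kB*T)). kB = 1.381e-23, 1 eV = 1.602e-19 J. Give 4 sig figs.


Step 1: Compute beta*E = E*eV/(kB*T) = 0.2046*1.602e-19/(1.381e-23*1996.6) = 1.189
Step 2: exp(-beta*E) = exp(-1.189) = 0.3046
Step 3: Z = 1 + 0.3046 = 1.305

1.305


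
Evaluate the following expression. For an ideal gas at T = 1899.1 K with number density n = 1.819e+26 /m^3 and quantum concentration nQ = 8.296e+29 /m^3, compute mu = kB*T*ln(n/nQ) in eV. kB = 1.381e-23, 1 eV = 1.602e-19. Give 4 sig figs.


Step 1: n/nQ = 1.819e+26/8.296e+29 = 0.0002193
Step 2: ln(n/nQ) = -8.425
Step 3: mu = kB*T*ln(n/nQ) = 2.623e-20*-8.425 = -2.21e-19 J
Step 4: Convert to eV: -2.21e-19/1.602e-19 = -1.379 eV

-1.379


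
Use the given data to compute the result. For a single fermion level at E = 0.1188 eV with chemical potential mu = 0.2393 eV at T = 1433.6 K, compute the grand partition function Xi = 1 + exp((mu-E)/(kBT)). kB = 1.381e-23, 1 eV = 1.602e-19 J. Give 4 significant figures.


Step 1: (mu - E) = 0.2393 - 0.1188 = 0.1205 eV
Step 2: x = (mu-E)*eV/(kB*T) = 0.1205*1.602e-19/(1.381e-23*1433.6) = 0.9751
Step 3: exp(x) = 2.651
Step 4: Xi = 1 + 2.651 = 3.651

3.651


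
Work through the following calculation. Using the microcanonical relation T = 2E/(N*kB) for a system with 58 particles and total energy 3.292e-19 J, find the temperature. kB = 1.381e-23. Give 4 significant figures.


Step 1: Numerator = 2*E = 2*3.292e-19 = 6.584e-19 J
Step 2: Denominator = N*kB = 58*1.381e-23 = 8.01e-22
Step 3: T = 6.584e-19 / 8.01e-22 = 822 K

822


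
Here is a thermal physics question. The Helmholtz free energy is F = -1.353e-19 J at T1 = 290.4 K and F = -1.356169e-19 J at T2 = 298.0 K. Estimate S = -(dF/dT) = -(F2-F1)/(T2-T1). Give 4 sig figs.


Step 1: dF = F2 - F1 = -1.356169e-19 - (-1.353e-19) = -3.169e-22 J
Step 2: dT = T2 - T1 = 298.0 - 290.4 = 7.6 K
Step 3: S = -dF/dT = -(-3.169e-22)/7.6 = 4.17e-23 J/K

4.17e-23


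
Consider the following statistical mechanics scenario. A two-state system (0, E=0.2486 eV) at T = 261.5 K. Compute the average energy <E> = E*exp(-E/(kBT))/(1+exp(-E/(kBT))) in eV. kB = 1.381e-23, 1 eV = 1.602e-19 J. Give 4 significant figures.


Step 1: beta*E = 0.2486*1.602e-19/(1.381e-23*261.5) = 11.03
Step 2: exp(-beta*E) = 1.624e-05
Step 3: <E> = 0.2486*1.624e-05/(1+1.624e-05) = 4.037e-06 eV

4.037e-06


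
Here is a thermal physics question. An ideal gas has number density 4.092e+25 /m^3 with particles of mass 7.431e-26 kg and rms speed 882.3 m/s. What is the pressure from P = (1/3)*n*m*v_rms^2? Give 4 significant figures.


Step 1: v_rms^2 = 882.3^2 = 7.785e+05
Step 2: n*m = 4.092e+25*7.431e-26 = 3.041
Step 3: P = (1/3)*3.041*7.785e+05 = 7.89e+05 Pa

7.89e+05


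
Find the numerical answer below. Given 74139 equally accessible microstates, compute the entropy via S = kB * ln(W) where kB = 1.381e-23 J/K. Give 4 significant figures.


Step 1: ln(W) = ln(74139) = 11.21
Step 2: S = kB * ln(W) = 1.381e-23 * 11.21
Step 3: S = 1.549e-22 J/K

1.549e-22


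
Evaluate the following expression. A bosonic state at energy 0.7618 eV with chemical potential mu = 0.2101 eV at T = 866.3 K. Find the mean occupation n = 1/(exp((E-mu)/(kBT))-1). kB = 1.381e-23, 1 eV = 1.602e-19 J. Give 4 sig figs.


Step 1: (E - mu) = 0.5517 eV
Step 2: x = (E-mu)*eV/(kB*T) = 0.5517*1.602e-19/(1.381e-23*866.3) = 7.388
Step 3: exp(x) = 1616
Step 4: n = 1/(exp(x)-1) = 0.0006193

0.0006193


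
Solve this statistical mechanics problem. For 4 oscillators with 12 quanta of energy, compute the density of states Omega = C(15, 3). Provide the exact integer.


Step 1: Use binomial coefficient C(15, 3)
Step 2: Numerator = 15! / 12!
Step 3: Denominator = 3!
Step 4: Omega = 455

455


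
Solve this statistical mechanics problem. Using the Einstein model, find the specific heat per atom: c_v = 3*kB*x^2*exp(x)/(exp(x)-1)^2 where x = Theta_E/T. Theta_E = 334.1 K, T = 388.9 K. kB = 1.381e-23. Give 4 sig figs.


Step 1: x = Theta_E/T = 334.1/388.9 = 0.8591
Step 2: x^2 = 0.738
Step 3: exp(x) = 2.361
Step 4: c_v = 3*1.381e-23*0.738*2.361/(2.361-1)^2 = 3.897e-23

3.897e-23


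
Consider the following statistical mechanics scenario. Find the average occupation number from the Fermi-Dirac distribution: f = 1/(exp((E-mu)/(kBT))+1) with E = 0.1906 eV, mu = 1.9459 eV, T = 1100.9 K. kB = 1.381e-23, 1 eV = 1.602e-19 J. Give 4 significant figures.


Step 1: (E - mu) = 0.1906 - 1.9459 = -1.755 eV
Step 2: Convert: (E-mu)*eV = -2.812e-19 J
Step 3: x = (E-mu)*eV/(kB*T) = -18.5
Step 4: f = 1/(exp(-18.5)+1) = 1

1


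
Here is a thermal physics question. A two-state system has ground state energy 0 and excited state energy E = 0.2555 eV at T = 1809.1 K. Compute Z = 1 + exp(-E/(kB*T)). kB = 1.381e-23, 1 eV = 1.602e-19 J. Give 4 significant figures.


Step 1: Compute beta*E = E*eV/(kB*T) = 0.2555*1.602e-19/(1.381e-23*1809.1) = 1.638
Step 2: exp(-beta*E) = exp(-1.638) = 0.1943
Step 3: Z = 1 + 0.1943 = 1.194

1.194


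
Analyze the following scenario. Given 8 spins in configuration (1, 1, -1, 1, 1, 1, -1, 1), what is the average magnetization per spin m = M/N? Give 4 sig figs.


Step 1: Count up spins (+1): 6, down spins (-1): 2
Step 2: Total magnetization M = 6 - 2 = 4
Step 3: m = M/N = 4/8 = 0.5

0.5


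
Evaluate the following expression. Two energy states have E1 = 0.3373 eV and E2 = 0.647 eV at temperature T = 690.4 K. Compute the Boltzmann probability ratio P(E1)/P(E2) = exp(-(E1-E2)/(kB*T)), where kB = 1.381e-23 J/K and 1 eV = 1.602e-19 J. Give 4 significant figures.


Step 1: Compute energy difference dE = E1 - E2 = 0.3373 - 0.647 = -0.3097 eV
Step 2: Convert to Joules: dE_J = -0.3097 * 1.602e-19 = -4.961e-20 J
Step 3: Compute exponent = -dE_J / (kB * T) = -(-4.961e-20) / (1.381e-23 * 690.4) = 5.204
Step 4: P(E1)/P(E2) = exp(5.204) = 181.9

181.9


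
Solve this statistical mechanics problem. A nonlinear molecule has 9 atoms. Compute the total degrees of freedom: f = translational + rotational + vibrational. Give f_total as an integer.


Step 1: Translational DOF = 3
Step 2: Rotational DOF (nonlinear) = 3
Step 3: Vibrational DOF = 3*9 - 6 = 21
Step 4: Total = 3 + 3 + 21 = 27

27


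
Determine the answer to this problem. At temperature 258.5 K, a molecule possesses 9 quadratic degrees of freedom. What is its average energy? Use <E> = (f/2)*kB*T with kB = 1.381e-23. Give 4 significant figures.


Step 1: f/2 = 9/2 = 4.5
Step 2: kB*T = 1.381e-23 * 258.5 = 3.57e-21
Step 3: <E> = 4.5 * 3.57e-21 = 1.606e-20 J

1.606e-20


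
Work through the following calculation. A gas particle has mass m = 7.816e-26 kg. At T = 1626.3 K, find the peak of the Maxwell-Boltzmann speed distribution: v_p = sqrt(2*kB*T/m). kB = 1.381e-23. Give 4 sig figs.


Step 1: Numerator = 2*kB*T = 2*1.381e-23*1626.3 = 4.492e-20
Step 2: Ratio = 4.492e-20 / 7.816e-26 = 5.747e+05
Step 3: v_p = sqrt(5.747e+05) = 758.1 m/s

758.1


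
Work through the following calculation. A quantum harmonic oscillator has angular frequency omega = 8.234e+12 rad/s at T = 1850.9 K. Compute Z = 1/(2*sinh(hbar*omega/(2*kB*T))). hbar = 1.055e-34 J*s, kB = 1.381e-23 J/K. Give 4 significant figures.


Step 1: Compute x = hbar*omega/(kB*T) = 1.055e-34*8.234e+12/(1.381e-23*1850.9) = 0.03398
Step 2: x/2 = 0.01699
Step 3: sinh(x/2) = 0.01699
Step 4: Z = 1/(2*0.01699) = 29.42

29.42


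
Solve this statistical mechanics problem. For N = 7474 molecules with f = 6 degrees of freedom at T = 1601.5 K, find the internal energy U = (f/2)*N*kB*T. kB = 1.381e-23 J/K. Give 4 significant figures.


Step 1: f/2 = 6/2 = 3.0
Step 2: N*kB*T = 7474*1.381e-23*1601.5 = 1.653e-16
Step 3: U = 3.0 * 1.653e-16 = 4.959e-16 J

4.959e-16


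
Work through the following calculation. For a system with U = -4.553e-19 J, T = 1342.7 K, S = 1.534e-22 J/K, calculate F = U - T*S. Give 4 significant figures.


Step 1: T*S = 1342.7 * 1.534e-22 = 2.06e-19 J
Step 2: F = U - T*S = -4.553e-19 - 2.06e-19
Step 3: F = -6.613e-19 J

-6.613e-19


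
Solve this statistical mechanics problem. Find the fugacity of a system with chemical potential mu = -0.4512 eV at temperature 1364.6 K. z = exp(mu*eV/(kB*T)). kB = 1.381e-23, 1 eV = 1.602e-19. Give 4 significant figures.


Step 1: Convert mu to Joules: -0.4512*1.602e-19 = -7.228e-20 J
Step 2: kB*T = 1.381e-23*1364.6 = 1.885e-20 J
Step 3: mu/(kB*T) = -3.836
Step 4: z = exp(-3.836) = 0.02159

0.02159


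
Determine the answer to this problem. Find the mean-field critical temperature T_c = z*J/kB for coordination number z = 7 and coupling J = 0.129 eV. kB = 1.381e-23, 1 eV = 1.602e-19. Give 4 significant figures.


Step 1: z*J = 7*0.129 = 0.903 eV
Step 2: Convert to Joules: 0.903*1.602e-19 = 1.447e-19 J
Step 3: T_c = 1.447e-19 / 1.381e-23 = 1.048e+04 K

1.048e+04


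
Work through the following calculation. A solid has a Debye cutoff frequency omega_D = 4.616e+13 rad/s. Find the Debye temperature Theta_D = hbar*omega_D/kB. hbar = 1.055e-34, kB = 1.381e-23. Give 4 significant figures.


Step 1: hbar*omega_D = 1.055e-34 * 4.616e+13 = 4.87e-21 J
Step 2: Theta_D = 4.87e-21 / 1.381e-23
Step 3: Theta_D = 352.6 K

352.6


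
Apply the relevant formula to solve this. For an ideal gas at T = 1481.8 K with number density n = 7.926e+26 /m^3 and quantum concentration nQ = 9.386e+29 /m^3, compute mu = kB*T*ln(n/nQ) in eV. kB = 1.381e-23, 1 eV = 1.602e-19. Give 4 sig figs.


Step 1: n/nQ = 7.926e+26/9.386e+29 = 0.0008444
Step 2: ln(n/nQ) = -7.077
Step 3: mu = kB*T*ln(n/nQ) = 2.046e-20*-7.077 = -1.448e-19 J
Step 4: Convert to eV: -1.448e-19/1.602e-19 = -0.904 eV

-0.904


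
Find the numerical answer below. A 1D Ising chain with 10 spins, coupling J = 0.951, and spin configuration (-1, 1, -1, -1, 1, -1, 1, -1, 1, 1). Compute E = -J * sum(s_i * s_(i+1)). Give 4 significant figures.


Step 1: Nearest-neighbor products: -1, -1, 1, -1, -1, -1, -1, -1, 1
Step 2: Sum of products = -5
Step 3: E = -0.951 * -5 = 4.755

4.755


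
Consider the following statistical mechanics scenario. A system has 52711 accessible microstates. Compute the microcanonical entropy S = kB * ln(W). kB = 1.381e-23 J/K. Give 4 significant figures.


Step 1: ln(W) = ln(52711) = 10.87
Step 2: S = kB * ln(W) = 1.381e-23 * 10.87
Step 3: S = 1.502e-22 J/K

1.502e-22


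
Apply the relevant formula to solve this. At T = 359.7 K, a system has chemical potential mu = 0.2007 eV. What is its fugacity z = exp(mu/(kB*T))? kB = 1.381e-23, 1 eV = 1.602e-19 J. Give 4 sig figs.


Step 1: Convert mu to Joules: 0.2007*1.602e-19 = 3.215e-20 J
Step 2: kB*T = 1.381e-23*359.7 = 4.967e-21 J
Step 3: mu/(kB*T) = 6.473
Step 4: z = exp(6.473) = 647.1

647.1


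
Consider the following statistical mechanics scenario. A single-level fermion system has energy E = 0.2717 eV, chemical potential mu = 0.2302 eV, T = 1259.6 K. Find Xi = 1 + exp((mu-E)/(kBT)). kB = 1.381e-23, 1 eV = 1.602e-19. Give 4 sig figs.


Step 1: (mu - E) = 0.2302 - 0.2717 = -0.0415 eV
Step 2: x = (mu-E)*eV/(kB*T) = -0.0415*1.602e-19/(1.381e-23*1259.6) = -0.3822
Step 3: exp(x) = 0.6824
Step 4: Xi = 1 + 0.6824 = 1.682

1.682


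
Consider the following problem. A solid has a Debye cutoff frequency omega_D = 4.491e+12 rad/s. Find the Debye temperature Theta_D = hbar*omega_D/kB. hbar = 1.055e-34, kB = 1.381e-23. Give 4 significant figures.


Step 1: hbar*omega_D = 1.055e-34 * 4.491e+12 = 4.738e-22 J
Step 2: Theta_D = 4.738e-22 / 1.381e-23
Step 3: Theta_D = 34.31 K

34.31


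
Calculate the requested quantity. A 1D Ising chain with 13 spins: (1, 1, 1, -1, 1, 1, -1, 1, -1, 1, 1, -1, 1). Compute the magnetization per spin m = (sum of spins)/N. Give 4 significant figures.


Step 1: Count up spins (+1): 9, down spins (-1): 4
Step 2: Total magnetization M = 9 - 4 = 5
Step 3: m = M/N = 5/13 = 0.3846

0.3846


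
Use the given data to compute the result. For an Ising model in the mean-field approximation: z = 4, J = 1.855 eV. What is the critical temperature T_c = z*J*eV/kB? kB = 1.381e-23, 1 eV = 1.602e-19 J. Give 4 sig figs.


Step 1: z*J = 4*1.855 = 7.42 eV
Step 2: Convert to Joules: 7.42*1.602e-19 = 1.189e-18 J
Step 3: T_c = 1.189e-18 / 1.381e-23 = 8.607e+04 K

8.607e+04


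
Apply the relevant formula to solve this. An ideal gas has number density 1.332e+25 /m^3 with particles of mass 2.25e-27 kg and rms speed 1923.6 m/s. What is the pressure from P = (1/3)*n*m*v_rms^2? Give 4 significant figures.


Step 1: v_rms^2 = 1923.6^2 = 3.7e+06
Step 2: n*m = 1.332e+25*2.25e-27 = 0.02997
Step 3: P = (1/3)*0.02997*3.7e+06 = 3.697e+04 Pa

3.697e+04


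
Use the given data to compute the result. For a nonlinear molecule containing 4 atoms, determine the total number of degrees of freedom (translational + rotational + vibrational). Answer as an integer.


Step 1: Translational DOF = 3
Step 2: Rotational DOF (nonlinear) = 3
Step 3: Vibrational DOF = 3*4 - 6 = 6
Step 4: Total = 3 + 3 + 6 = 12

12


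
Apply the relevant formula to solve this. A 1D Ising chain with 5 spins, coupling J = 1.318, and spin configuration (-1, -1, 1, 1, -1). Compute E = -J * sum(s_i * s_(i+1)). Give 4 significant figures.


Step 1: Nearest-neighbor products: 1, -1, 1, -1
Step 2: Sum of products = 0
Step 3: E = -1.318 * 0 = 0

0


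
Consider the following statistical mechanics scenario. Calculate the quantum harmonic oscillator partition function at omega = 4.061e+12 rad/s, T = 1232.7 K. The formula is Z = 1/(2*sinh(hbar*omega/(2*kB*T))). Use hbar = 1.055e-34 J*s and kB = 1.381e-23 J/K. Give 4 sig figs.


Step 1: Compute x = hbar*omega/(kB*T) = 1.055e-34*4.061e+12/(1.381e-23*1232.7) = 0.02517
Step 2: x/2 = 0.01258
Step 3: sinh(x/2) = 0.01258
Step 4: Z = 1/(2*0.01258) = 39.73

39.73


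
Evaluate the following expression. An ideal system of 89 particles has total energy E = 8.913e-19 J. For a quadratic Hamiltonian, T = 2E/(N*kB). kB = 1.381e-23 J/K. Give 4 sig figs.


Step 1: Numerator = 2*E = 2*8.913e-19 = 1.783e-18 J
Step 2: Denominator = N*kB = 89*1.381e-23 = 1.229e-21
Step 3: T = 1.783e-18 / 1.229e-21 = 1450 K

1450


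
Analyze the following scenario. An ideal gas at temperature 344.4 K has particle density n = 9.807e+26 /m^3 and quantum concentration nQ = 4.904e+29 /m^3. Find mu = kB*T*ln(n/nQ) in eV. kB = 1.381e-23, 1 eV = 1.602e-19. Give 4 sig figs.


Step 1: n/nQ = 9.807e+26/4.904e+29 = 0.002
Step 2: ln(n/nQ) = -6.215
Step 3: mu = kB*T*ln(n/nQ) = 4.756e-21*-6.215 = -2.956e-20 J
Step 4: Convert to eV: -2.956e-20/1.602e-19 = -0.1845 eV

-0.1845


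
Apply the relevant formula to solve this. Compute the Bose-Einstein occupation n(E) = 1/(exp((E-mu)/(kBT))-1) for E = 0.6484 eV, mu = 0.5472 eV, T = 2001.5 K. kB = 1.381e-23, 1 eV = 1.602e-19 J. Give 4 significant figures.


Step 1: (E - mu) = 0.1012 eV
Step 2: x = (E-mu)*eV/(kB*T) = 0.1012*1.602e-19/(1.381e-23*2001.5) = 0.5865
Step 3: exp(x) = 1.798
Step 4: n = 1/(exp(x)-1) = 1.254

1.254


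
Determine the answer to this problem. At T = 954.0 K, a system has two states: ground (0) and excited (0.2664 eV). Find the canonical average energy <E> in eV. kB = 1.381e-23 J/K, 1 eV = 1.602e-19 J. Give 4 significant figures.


Step 1: beta*E = 0.2664*1.602e-19/(1.381e-23*954.0) = 3.239
Step 2: exp(-beta*E) = 0.03919
Step 3: <E> = 0.2664*0.03919/(1+0.03919) = 0.01005 eV

0.01005


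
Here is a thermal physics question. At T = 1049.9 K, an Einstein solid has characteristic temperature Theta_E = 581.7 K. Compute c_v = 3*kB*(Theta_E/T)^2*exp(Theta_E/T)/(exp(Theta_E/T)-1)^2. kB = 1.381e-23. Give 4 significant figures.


Step 1: x = Theta_E/T = 581.7/1049.9 = 0.5541
Step 2: x^2 = 0.307
Step 3: exp(x) = 1.74
Step 4: c_v = 3*1.381e-23*0.307*1.74/(1.74-1)^2 = 4.039e-23

4.039e-23


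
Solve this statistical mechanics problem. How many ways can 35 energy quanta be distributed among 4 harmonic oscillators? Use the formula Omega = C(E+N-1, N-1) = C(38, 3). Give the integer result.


Step 1: Use binomial coefficient C(38, 3)
Step 2: Numerator = 38! / 35!
Step 3: Denominator = 3!
Step 4: Omega = 8436

8436


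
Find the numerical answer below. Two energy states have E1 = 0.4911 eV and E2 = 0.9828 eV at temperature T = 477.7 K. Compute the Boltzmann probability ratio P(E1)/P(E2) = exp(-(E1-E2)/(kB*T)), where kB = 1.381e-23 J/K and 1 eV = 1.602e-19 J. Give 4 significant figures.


Step 1: Compute energy difference dE = E1 - E2 = 0.4911 - 0.9828 = -0.4917 eV
Step 2: Convert to Joules: dE_J = -0.4917 * 1.602e-19 = -7.877e-20 J
Step 3: Compute exponent = -dE_J / (kB * T) = -(-7.877e-20) / (1.381e-23 * 477.7) = 11.94
Step 4: P(E1)/P(E2) = exp(11.94) = 1.533e+05

1.533e+05


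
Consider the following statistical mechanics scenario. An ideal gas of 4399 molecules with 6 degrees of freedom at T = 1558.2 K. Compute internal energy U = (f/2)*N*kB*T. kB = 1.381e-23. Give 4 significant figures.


Step 1: f/2 = 6/2 = 3.0
Step 2: N*kB*T = 4399*1.381e-23*1558.2 = 9.466e-17
Step 3: U = 3.0 * 9.466e-17 = 2.84e-16 J

2.84e-16


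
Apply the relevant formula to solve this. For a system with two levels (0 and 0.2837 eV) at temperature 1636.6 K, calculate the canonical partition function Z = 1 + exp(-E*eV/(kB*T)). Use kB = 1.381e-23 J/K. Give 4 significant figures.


Step 1: Compute beta*E = E*eV/(kB*T) = 0.2837*1.602e-19/(1.381e-23*1636.6) = 2.011
Step 2: exp(-beta*E) = exp(-2.011) = 0.1339
Step 3: Z = 1 + 0.1339 = 1.134

1.134


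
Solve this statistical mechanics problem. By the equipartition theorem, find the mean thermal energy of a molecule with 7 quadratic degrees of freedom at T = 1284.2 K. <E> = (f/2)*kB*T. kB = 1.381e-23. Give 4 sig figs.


Step 1: f/2 = 7/2 = 3.5
Step 2: kB*T = 1.381e-23 * 1284.2 = 1.773e-20
Step 3: <E> = 3.5 * 1.773e-20 = 6.207e-20 J

6.207e-20


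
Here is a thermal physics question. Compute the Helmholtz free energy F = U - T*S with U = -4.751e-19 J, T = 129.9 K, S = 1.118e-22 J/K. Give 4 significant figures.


Step 1: T*S = 129.9 * 1.118e-22 = 1.452e-20 J
Step 2: F = U - T*S = -4.751e-19 - 1.452e-20
Step 3: F = -4.896e-19 J

-4.896e-19


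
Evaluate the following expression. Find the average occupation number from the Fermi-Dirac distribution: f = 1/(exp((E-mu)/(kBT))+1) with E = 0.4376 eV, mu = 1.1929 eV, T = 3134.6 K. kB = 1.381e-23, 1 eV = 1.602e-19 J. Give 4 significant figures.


Step 1: (E - mu) = 0.4376 - 1.1929 = -0.7553 eV
Step 2: Convert: (E-mu)*eV = -1.21e-19 J
Step 3: x = (E-mu)*eV/(kB*T) = -2.795
Step 4: f = 1/(exp(-2.795)+1) = 0.9424

0.9424


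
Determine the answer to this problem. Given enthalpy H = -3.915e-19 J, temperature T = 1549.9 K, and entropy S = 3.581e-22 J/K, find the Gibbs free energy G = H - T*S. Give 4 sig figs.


Step 1: T*S = 1549.9 * 3.581e-22 = 5.55e-19 J
Step 2: G = H - T*S = -3.915e-19 - 5.55e-19
Step 3: G = -9.465e-19 J

-9.465e-19
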